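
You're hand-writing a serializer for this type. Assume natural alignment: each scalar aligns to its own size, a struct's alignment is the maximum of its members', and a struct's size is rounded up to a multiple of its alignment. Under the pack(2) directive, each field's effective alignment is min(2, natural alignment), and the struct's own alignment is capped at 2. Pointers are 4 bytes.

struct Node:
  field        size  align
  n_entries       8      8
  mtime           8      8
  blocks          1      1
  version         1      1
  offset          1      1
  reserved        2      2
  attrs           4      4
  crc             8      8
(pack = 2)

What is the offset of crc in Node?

26

@0: n_entries [8B, align 2] → 8
@8: mtime [8B, align 2] → 16
@16: blocks [1B, align 1] → 17
@17: version [1B, align 1] → 18
@18: offset [1B, align 1] → 19
+1 pad (align 2)
@20: reserved [2B, align 2] → 22
@22: attrs [4B, align 2] → 26
@26: crc [8B, align 2] → 34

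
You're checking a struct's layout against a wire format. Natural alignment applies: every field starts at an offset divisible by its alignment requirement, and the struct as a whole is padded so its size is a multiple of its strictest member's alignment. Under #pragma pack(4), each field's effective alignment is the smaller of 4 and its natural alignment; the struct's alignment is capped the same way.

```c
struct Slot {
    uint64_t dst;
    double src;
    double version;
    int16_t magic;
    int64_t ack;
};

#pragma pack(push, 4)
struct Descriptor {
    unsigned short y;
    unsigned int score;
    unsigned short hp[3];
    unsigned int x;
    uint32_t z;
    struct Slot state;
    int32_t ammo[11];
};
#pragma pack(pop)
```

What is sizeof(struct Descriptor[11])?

Slot: 0..8  dst  (8B, 8-aligned); 8..16  src  (8B, 8-aligned); 16..24  version  (8B, 8-aligned); 24..26  magic  (2B, 2-aligned); 26..32  -- padding (6B); 32..40  ack  (8B, 8-aligned); sizeof = 40, alignof = 8
0..2  y  (2B, 2-aligned)
2..4  -- padding (2B)
4..8  score  (4B, 4-aligned)
8..14  hp  (6B, 2-aligned)
14..16  -- padding (2B)
16..20  x  (4B, 4-aligned)
20..24  z  (4B, 4-aligned)
24..64  state  (40B, 4-aligned)
64..108  ammo  (44B, 4-aligned)
sizeof = 108, alignof = 4
array of 11: 11 × 108 = 1188

1188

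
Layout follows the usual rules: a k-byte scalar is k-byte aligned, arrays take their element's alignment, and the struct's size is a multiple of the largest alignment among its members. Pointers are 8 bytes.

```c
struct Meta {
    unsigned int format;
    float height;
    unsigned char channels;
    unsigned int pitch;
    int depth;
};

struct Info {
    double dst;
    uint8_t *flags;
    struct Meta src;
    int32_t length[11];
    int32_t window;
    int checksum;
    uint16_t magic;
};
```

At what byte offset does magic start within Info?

88

Meta: 0..4  format  (4B, 4-aligned); 4..8  height  (4B, 4-aligned); 8..9  channels  (1B, 1-aligned); 9..12  -- padding (3B); 12..16  pitch  (4B, 4-aligned); 16..20  depth  (4B, 4-aligned); sizeof = 20, alignof = 4
0..8  dst  (8B, 8-aligned)
8..16  flags  (8B, 8-aligned)
16..36  src  (20B, 4-aligned)
36..80  length  (44B, 4-aligned)
80..84  window  (4B, 4-aligned)
84..88  checksum  (4B, 4-aligned)
88..90  magic  (2B, 2-aligned)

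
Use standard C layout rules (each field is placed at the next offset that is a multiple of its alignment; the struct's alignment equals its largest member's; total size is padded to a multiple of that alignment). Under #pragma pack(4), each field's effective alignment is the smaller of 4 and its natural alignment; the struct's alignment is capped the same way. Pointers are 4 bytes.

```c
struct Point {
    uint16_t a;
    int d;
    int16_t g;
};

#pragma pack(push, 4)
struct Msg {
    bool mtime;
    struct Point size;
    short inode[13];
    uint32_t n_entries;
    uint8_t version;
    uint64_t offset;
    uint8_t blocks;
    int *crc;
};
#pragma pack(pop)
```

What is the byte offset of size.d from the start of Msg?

Point: a at 0 (size 2, align 2) → ends 2; pad 2 to align 4 for d; d at 4 (size 4, align 4) → ends 8; g at 8 (size 2, align 2) → ends 10; tail pad 2 to reach multiple of 4; total 12 bytes, alignment 4
mtime at 0 (size 1, align 1) → ends 1
pad 3 to align 4 for size
size at 4 (size 12, align 4) → ends 16
within Point: d at 4
4 + 4 = 8

8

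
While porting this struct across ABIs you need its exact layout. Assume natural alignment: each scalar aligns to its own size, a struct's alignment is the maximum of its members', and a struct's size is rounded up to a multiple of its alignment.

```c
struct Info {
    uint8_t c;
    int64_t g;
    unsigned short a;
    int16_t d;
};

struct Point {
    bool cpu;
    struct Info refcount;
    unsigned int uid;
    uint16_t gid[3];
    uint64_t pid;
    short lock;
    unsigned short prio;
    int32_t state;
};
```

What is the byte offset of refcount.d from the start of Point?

26

Info: 0..1  c  (1B, 1-aligned); 1..8  -- padding (7B); 8..16  g  (8B, 8-aligned); 16..18  a  (2B, 2-aligned); 18..20  d  (2B, 2-aligned); 20..24  -- tail padding (4B); sizeof = 24, alignof = 8
0..1  cpu  (1B, 1-aligned)
1..8  -- padding (7B)
8..32  refcount  (24B, 8-aligned)
within Info: d at 18
8 + 18 = 26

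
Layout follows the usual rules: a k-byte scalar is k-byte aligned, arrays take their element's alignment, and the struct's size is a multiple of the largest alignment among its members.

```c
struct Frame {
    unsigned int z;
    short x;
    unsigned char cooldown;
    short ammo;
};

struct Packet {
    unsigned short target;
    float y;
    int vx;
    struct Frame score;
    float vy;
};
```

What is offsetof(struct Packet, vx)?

8

Frame: 0..4  z  (4B, 4-aligned); 4..6  x  (2B, 2-aligned); 6..7  cooldown  (1B, 1-aligned); 7..8  -- padding (1B); 8..10  ammo  (2B, 2-aligned); 10..12  -- tail padding (2B); sizeof = 12, alignof = 4
0..2  target  (2B, 2-aligned)
2..4  -- padding (2B)
4..8  y  (4B, 4-aligned)
8..12  vx  (4B, 4-aligned)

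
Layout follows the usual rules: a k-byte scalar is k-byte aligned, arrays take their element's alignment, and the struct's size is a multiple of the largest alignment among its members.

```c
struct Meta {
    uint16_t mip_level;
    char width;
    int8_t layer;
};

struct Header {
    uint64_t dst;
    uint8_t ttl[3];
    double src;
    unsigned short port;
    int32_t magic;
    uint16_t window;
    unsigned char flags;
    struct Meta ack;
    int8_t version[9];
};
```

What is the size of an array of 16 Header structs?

Meta: 0..2  mip_level  (2B, 2-aligned); 2..3  width  (1B, 1-aligned); 3..4  layer  (1B, 1-aligned); sizeof = 4, alignof = 2
0..8  dst  (8B, 8-aligned)
8..11  ttl  (3B, 1-aligned)
11..16  -- padding (5B)
16..24  src  (8B, 8-aligned)
24..26  port  (2B, 2-aligned)
26..28  -- padding (2B)
28..32  magic  (4B, 4-aligned)
32..34  window  (2B, 2-aligned)
34..35  flags  (1B, 1-aligned)
35..36  -- padding (1B)
36..40  ack  (4B, 2-aligned)
40..49  version  (9B, 1-aligned)
49..56  -- tail padding (7B)
sizeof = 56, alignof = 8
array of 16: 16 × 56 = 896

896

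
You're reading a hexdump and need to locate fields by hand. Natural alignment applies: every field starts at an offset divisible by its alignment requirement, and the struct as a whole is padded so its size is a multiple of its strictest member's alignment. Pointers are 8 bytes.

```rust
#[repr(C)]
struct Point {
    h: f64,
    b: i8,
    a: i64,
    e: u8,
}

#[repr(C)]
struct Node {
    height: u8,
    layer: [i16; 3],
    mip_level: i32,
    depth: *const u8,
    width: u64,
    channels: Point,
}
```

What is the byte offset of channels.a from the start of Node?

Point: 0..8  h  (8B, 8-aligned); 8..9  b  (1B, 1-aligned); 9..16  -- padding (7B); 16..24  a  (8B, 8-aligned); 24..25  e  (1B, 1-aligned); 25..32  -- tail padding (7B); sizeof = 32, alignof = 8
0..1  height  (1B, 1-aligned)
1..2  -- padding (1B)
2..8  layer  (6B, 2-aligned)
8..12  mip_level  (4B, 4-aligned)
12..16  -- padding (4B)
16..24  depth  (8B, 8-aligned)
24..32  width  (8B, 8-aligned)
32..64  channels  (32B, 8-aligned)
within Point: a at 16
32 + 16 = 48

48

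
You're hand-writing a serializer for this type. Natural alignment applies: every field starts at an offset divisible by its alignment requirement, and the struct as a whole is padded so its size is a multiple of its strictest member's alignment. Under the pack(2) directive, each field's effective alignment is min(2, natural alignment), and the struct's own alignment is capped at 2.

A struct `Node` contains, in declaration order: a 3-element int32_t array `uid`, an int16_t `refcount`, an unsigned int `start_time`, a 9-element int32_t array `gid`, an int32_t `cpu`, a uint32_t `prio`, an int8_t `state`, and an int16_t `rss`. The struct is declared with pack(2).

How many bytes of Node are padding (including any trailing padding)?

1

@0: uid [12B, align 2] → 12
@12: refcount [2B, align 2] → 14
@14: start_time [4B, align 2] → 18
@18: gid [36B, align 2] → 54
@54: cpu [4B, align 2] → 58
@58: prio [4B, align 2] → 62
@62: state [1B, align 1] → 63
+1 pad (align 2)
@64: rss [2B, align 2] → 66
size 66, align 2
data bytes 65, size 66 → padding 1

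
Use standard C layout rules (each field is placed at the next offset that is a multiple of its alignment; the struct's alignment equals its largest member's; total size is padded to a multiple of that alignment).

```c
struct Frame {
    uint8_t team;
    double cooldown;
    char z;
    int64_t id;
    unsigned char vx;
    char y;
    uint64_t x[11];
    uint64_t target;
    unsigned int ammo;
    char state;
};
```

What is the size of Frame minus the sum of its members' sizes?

team at 0 (size 1, align 1) → ends 1
pad 7 to align 8 for cooldown
cooldown at 8 (size 8, align 8) → ends 16
z at 16 (size 1, align 1) → ends 17
pad 7 to align 8 for id
id at 24 (size 8, align 8) → ends 32
vx at 32 (size 1, align 1) → ends 33
y at 33 (size 1, align 1) → ends 34
pad 6 to align 8 for x
x at 40 (size 88, align 8) → ends 128
target at 128 (size 8, align 8) → ends 136
ammo at 136 (size 4, align 4) → ends 140
state at 140 (size 1, align 1) → ends 141
tail pad 3 to reach multiple of 8
total 144 bytes, alignment 8
data bytes 121, size 144 → padding 23

23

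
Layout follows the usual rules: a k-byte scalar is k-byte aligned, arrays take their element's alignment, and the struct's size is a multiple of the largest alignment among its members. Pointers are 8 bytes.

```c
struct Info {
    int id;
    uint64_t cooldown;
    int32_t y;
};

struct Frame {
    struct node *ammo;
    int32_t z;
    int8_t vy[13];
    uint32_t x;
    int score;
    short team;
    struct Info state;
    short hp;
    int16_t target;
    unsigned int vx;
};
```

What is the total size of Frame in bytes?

Info: id at 0 (size 4, align 4) → ends 4; pad 4 to align 8 for cooldown; cooldown at 8 (size 8, align 8) → ends 16; y at 16 (size 4, align 4) → ends 20; tail pad 4 to reach multiple of 8; total 24 bytes, alignment 8
ammo at 0 (size 8, align 8) → ends 8
z at 8 (size 4, align 4) → ends 12
vy at 12 (size 13, align 1) → ends 25
pad 3 to align 4 for x
x at 28 (size 4, align 4) → ends 32
score at 32 (size 4, align 4) → ends 36
team at 36 (size 2, align 2) → ends 38
pad 2 to align 8 for state
state at 40 (size 24, align 8) → ends 64
hp at 64 (size 2, align 2) → ends 66
target at 66 (size 2, align 2) → ends 68
vx at 68 (size 4, align 4) → ends 72
total 72 bytes, alignment 8

72 bytes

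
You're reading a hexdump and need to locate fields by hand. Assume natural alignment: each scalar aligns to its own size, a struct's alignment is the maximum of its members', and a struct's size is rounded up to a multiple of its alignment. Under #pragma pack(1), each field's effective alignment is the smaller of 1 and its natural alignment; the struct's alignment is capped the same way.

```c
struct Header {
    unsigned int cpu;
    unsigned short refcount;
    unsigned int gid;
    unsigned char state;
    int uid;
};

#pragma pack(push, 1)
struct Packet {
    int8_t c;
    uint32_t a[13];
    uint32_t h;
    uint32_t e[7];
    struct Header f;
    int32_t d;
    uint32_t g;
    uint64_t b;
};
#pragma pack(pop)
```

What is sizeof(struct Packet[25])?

3025

Header: cpu at 0 (size 4, align 4) → ends 4; refcount at 4 (size 2, align 2) → ends 6; pad 2 to align 4 for gid; gid at 8 (size 4, align 4) → ends 12; state at 12 (size 1, align 1) → ends 13; pad 3 to align 4 for uid; uid at 16 (size 4, align 4) → ends 20; total 20 bytes, alignment 4
c at 0 (size 1, align 1) → ends 1
a at 1 (size 52, align 1) → ends 53
h at 53 (size 4, align 1) → ends 57
e at 57 (size 28, align 1) → ends 85
f at 85 (size 20, align 1) → ends 105
d at 105 (size 4, align 1) → ends 109
g at 109 (size 4, align 1) → ends 113
b at 113 (size 8, align 1) → ends 121
total 121 bytes, alignment 1
array of 25: 25 × 121 = 3025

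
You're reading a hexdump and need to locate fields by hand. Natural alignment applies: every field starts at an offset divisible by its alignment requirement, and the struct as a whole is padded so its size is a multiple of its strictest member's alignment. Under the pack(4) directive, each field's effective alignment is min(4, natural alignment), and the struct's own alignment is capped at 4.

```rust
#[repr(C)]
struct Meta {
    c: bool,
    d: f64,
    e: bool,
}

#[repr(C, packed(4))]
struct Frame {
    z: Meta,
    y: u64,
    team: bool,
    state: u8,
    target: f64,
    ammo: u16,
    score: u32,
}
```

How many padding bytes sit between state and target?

2

Meta: 0..1  c  (1B, 1-aligned); 1..8  -- padding (7B); 8..16  d  (8B, 8-aligned); 16..17  e  (1B, 1-aligned); 17..24  -- tail padding (7B); sizeof = 24, alignof = 8
0..24  z  (24B, 4-aligned)
24..32  y  (8B, 4-aligned)
32..33  team  (1B, 1-aligned)
33..34  state  (1B, 1-aligned)
34..36  -- padding (2B)
36..44  target  (8B, 4-aligned)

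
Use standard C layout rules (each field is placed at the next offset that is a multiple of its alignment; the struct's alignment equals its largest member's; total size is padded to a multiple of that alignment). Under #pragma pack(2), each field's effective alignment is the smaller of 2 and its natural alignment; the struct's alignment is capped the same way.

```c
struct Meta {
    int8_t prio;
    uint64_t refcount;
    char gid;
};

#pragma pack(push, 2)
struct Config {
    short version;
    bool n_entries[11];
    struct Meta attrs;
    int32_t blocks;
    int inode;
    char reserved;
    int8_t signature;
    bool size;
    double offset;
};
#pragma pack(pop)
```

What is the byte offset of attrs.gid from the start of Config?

30

Meta: @0: prio [1B, align 1] → 1; +7 pad (align 8); @8: refcount [8B, align 8] → 16; @16: gid [1B, align 1] → 17; +7 tail pad (align 8); size 24, align 8
@0: version [2B, align 2] → 2
@2: n_entries [11B, align 1] → 13
+1 pad (align 2)
@14: attrs [24B, align 2] → 38
within Meta: gid at 16
14 + 16 = 30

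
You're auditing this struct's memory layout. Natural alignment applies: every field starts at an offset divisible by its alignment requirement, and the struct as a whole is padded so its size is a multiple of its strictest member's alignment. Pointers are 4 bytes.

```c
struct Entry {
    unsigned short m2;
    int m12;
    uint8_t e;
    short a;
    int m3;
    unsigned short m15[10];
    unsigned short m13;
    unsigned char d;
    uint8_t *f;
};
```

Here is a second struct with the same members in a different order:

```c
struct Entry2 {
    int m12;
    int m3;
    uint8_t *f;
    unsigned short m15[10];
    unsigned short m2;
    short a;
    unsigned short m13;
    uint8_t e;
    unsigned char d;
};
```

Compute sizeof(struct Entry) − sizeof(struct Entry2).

0..2  m2  (2B, 2-aligned)
2..4  -- padding (2B)
4..8  m12  (4B, 4-aligned)
8..9  e  (1B, 1-aligned)
9..10  -- padding (1B)
10..12  a  (2B, 2-aligned)
12..16  m3  (4B, 4-aligned)
16..36  m15  (20B, 2-aligned)
36..38  m13  (2B, 2-aligned)
38..39  d  (1B, 1-aligned)
39..40  -- padding (1B)
40..44  f  (4B, 4-aligned)
sizeof = 44, alignof = 4
— Entry2 —
0..4  m12  (4B, 4-aligned)
4..8  m3  (4B, 4-aligned)
8..12  f  (4B, 4-aligned)
12..32  m15  (20B, 2-aligned)
32..34  m2  (2B, 2-aligned)
34..36  a  (2B, 2-aligned)
36..38  m13  (2B, 2-aligned)
38..39  e  (1B, 1-aligned)
39..40  d  (1B, 1-aligned)
sizeof = 40, alignof = 4
44 − 40 = 4

4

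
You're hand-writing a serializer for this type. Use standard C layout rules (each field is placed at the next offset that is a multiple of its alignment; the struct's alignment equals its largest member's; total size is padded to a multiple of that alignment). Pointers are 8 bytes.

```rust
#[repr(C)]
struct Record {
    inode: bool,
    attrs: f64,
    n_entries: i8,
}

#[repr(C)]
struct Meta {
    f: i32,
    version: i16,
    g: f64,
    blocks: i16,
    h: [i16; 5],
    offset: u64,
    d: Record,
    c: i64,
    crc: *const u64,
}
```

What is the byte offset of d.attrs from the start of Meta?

Record: 0..1  inode  (1B, 1-aligned); 1..8  -- padding (7B); 8..16  attrs  (8B, 8-aligned); 16..17  n_entries  (1B, 1-aligned); 17..24  -- tail padding (7B); sizeof = 24, alignof = 8
0..4  f  (4B, 4-aligned)
4..6  version  (2B, 2-aligned)
6..8  -- padding (2B)
8..16  g  (8B, 8-aligned)
16..18  blocks  (2B, 2-aligned)
18..28  h  (10B, 2-aligned)
28..32  -- padding (4B)
32..40  offset  (8B, 8-aligned)
40..64  d  (24B, 8-aligned)
within Record: attrs at 8
40 + 8 = 48

48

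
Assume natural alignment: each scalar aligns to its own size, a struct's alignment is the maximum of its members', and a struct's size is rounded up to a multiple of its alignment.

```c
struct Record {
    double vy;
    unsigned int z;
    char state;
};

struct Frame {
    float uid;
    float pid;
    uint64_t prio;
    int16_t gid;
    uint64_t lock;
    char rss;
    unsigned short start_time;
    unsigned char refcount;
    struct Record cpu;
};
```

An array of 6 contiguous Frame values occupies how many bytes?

Record: 0..8  vy  (8B, 8-aligned); 8..12  z  (4B, 4-aligned); 12..13  state  (1B, 1-aligned); 13..16  -- tail padding (3B); sizeof = 16, alignof = 8
0..4  uid  (4B, 4-aligned)
4..8  pid  (4B, 4-aligned)
8..16  prio  (8B, 8-aligned)
16..18  gid  (2B, 2-aligned)
18..24  -- padding (6B)
24..32  lock  (8B, 8-aligned)
32..33  rss  (1B, 1-aligned)
33..34  -- padding (1B)
34..36  start_time  (2B, 2-aligned)
36..37  refcount  (1B, 1-aligned)
37..40  -- padding (3B)
40..56  cpu  (16B, 8-aligned)
sizeof = 56, alignof = 8
array of 6: 6 × 56 = 336

336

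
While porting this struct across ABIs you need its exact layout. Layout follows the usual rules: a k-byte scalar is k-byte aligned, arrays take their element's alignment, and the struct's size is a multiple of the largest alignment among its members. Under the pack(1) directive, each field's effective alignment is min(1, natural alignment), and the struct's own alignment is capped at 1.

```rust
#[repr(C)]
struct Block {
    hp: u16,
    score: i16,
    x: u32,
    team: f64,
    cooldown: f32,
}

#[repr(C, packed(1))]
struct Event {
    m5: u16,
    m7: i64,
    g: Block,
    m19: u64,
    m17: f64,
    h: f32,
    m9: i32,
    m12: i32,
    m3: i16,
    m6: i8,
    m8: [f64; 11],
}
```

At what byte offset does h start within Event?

50

Block: @0: hp [2B, align 2] → 2; @2: score [2B, align 2] → 4; @4: x [4B, align 4] → 8; @8: team [8B, align 8] → 16; @16: cooldown [4B, align 4] → 20; +4 tail pad (align 8); size 24, align 8
@0: m5 [2B, align 1] → 2
@2: m7 [8B, align 1] → 10
@10: g [24B, align 1] → 34
@34: m19 [8B, align 1] → 42
@42: m17 [8B, align 1] → 50
@50: h [4B, align 1] → 54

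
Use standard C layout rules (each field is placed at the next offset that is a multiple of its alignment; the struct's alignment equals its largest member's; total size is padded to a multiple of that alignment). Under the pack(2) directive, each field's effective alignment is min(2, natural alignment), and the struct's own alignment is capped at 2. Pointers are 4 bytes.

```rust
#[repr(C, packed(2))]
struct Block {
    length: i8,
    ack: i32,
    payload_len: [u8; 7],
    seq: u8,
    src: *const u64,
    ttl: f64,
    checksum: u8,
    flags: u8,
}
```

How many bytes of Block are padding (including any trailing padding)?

@0: length [1B, align 1] → 1
+1 pad (align 2)
@2: ack [4B, align 2] → 6
@6: payload_len [7B, align 1] → 13
@13: seq [1B, align 1] → 14
@14: src [4B, align 2] → 18
@18: ttl [8B, align 2] → 26
@26: checksum [1B, align 1] → 27
@27: flags [1B, align 1] → 28
size 28, align 2
data bytes 27, size 28 → padding 1

1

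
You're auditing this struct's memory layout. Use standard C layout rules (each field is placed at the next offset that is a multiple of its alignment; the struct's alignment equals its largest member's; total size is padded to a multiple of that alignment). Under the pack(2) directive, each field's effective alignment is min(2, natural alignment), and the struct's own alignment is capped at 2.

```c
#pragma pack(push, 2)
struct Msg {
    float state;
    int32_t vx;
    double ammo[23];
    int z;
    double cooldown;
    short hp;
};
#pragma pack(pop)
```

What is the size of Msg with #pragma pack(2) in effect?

206

state at 0 (size 4, align 2) → ends 4
vx at 4 (size 4, align 2) → ends 8
ammo at 8 (size 184, align 2) → ends 192
z at 192 (size 4, align 2) → ends 196
cooldown at 196 (size 8, align 2) → ends 204
hp at 204 (size 2, align 2) → ends 206
total 206 bytes, alignment 2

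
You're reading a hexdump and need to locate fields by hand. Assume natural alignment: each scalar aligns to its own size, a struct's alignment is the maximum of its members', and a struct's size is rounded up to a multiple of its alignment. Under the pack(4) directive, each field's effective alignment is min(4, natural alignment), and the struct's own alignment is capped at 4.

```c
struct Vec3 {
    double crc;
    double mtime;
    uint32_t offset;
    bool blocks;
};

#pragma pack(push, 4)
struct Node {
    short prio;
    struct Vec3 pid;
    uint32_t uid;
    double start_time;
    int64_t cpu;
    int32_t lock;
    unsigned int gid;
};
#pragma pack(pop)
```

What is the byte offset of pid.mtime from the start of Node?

12

Vec3: crc at 0 (size 8, align 8) → ends 8; mtime at 8 (size 8, align 8) → ends 16; offset at 16 (size 4, align 4) → ends 20; blocks at 20 (size 1, align 1) → ends 21; tail pad 3 to reach multiple of 8; total 24 bytes, alignment 8
prio at 0 (size 2, align 2) → ends 2
pad 2 to align 4 for pid
pid at 4 (size 24, align 4) → ends 28
within Vec3: mtime at 8
4 + 8 = 12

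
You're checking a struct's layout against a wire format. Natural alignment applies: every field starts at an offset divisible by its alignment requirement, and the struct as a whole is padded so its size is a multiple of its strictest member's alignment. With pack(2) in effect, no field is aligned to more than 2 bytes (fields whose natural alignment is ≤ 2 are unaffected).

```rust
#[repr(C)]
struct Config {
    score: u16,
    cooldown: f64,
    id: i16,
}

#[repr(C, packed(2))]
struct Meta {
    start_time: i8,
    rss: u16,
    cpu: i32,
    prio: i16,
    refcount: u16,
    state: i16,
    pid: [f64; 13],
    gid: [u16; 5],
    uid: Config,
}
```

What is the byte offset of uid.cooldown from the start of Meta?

Config: @0: score [2B, align 2] → 2; +6 pad (align 8); @8: cooldown [8B, align 8] → 16; @16: id [2B, align 2] → 18; +6 tail pad (align 8); size 24, align 8
@0: start_time [1B, align 1] → 1
+1 pad (align 2)
@2: rss [2B, align 2] → 4
@4: cpu [4B, align 2] → 8
@8: prio [2B, align 2] → 10
@10: refcount [2B, align 2] → 12
@12: state [2B, align 2] → 14
@14: pid [104B, align 2] → 118
@118: gid [10B, align 2] → 128
@128: uid [24B, align 2] → 152
within Config: cooldown at 8
128 + 8 = 136

136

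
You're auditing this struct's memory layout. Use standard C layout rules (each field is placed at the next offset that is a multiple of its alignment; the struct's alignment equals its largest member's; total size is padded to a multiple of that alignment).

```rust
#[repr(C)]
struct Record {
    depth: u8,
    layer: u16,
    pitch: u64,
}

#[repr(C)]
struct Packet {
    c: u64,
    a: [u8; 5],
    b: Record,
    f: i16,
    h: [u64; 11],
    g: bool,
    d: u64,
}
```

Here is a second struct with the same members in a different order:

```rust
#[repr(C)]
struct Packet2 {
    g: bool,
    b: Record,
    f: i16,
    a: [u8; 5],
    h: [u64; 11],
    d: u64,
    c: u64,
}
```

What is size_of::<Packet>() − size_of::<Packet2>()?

Record: 0..1  depth  (1B, 1-aligned); 1..2  -- padding (1B); 2..4  layer  (2B, 2-aligned); 4..8  -- padding (4B); 8..16  pitch  (8B, 8-aligned); sizeof = 16, alignof = 8
0..8  c  (8B, 8-aligned)
8..13  a  (5B, 1-aligned)
13..16  -- padding (3B)
16..32  b  (16B, 8-aligned)
32..34  f  (2B, 2-aligned)
34..40  -- padding (6B)
40..128  h  (88B, 8-aligned)
128..129  g  (1B, 1-aligned)
129..136  -- padding (7B)
136..144  d  (8B, 8-aligned)
sizeof = 144, alignof = 8
— Packet2 —
0..1  g  (1B, 1-aligned)
1..8  -- padding (7B)
8..24  b  (16B, 8-aligned)
24..26  f  (2B, 2-aligned)
26..31  a  (5B, 1-aligned)
31..32  -- padding (1B)
32..120  h  (88B, 8-aligned)
120..128  d  (8B, 8-aligned)
128..136  c  (8B, 8-aligned)
sizeof = 136, alignof = 8
144 − 136 = 8

8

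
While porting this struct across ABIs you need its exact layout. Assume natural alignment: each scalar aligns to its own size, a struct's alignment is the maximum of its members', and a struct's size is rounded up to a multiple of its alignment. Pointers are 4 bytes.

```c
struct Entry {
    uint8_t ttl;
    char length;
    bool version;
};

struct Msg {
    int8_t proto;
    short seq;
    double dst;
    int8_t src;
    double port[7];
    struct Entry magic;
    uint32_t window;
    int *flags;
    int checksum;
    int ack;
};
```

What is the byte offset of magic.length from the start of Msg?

Entry: ttl at 0 (size 1, align 1) → ends 1; length at 1 (size 1, align 1) → ends 2; version at 2 (size 1, align 1) → ends 3; total 3 bytes, alignment 1
proto at 0 (size 1, align 1) → ends 1
pad 1 to align 2 for seq
seq at 2 (size 2, align 2) → ends 4
pad 4 to align 8 for dst
dst at 8 (size 8, align 8) → ends 16
src at 16 (size 1, align 1) → ends 17
pad 7 to align 8 for port
port at 24 (size 56, align 8) → ends 80
magic at 80 (size 3, align 1) → ends 83
within Entry: length at 1
80 + 1 = 81

81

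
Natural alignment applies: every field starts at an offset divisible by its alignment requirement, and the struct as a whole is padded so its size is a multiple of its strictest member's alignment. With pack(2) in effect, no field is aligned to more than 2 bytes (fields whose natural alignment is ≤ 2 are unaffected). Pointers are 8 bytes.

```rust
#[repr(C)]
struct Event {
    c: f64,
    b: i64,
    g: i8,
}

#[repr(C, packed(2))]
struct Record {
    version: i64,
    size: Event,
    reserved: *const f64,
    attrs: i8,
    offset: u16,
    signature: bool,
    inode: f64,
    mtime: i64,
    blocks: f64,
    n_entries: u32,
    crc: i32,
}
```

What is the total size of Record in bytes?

78 bytes

Event: 0..8  c  (8B, 8-aligned); 8..16  b  (8B, 8-aligned); 16..17  g  (1B, 1-aligned); 17..24  -- tail padding (7B); sizeof = 24, alignof = 8
0..8  version  (8B, 2-aligned)
8..32  size  (24B, 2-aligned)
32..40  reserved  (8B, 2-aligned)
40..41  attrs  (1B, 1-aligned)
41..42  -- padding (1B)
42..44  offset  (2B, 2-aligned)
44..45  signature  (1B, 1-aligned)
45..46  -- padding (1B)
46..54  inode  (8B, 2-aligned)
54..62  mtime  (8B, 2-aligned)
62..70  blocks  (8B, 2-aligned)
70..74  n_entries  (4B, 2-aligned)
74..78  crc  (4B, 2-aligned)
sizeof = 78, alignof = 2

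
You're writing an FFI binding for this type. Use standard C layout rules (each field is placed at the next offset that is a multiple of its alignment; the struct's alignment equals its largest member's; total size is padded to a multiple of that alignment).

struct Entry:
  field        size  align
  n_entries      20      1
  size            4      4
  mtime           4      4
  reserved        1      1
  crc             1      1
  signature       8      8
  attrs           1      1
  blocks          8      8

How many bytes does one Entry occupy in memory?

56 bytes

0..20  n_entries  (20B, 1-aligned)
20..24  size  (4B, 4-aligned)
24..28  mtime  (4B, 4-aligned)
28..29  reserved  (1B, 1-aligned)
29..30  crc  (1B, 1-aligned)
30..32  -- padding (2B)
32..40  signature  (8B, 8-aligned)
40..41  attrs  (1B, 1-aligned)
41..48  -- padding (7B)
48..56  blocks  (8B, 8-aligned)
sizeof = 56, alignof = 8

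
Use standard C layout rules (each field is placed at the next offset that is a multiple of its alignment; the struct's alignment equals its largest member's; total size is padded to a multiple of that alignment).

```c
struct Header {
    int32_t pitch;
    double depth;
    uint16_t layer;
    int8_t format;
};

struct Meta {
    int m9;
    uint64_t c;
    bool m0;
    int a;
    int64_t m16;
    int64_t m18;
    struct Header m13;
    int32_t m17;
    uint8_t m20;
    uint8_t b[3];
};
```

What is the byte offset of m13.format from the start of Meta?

Header: 0..4  pitch  (4B, 4-aligned); 4..8  -- padding (4B); 8..16  depth  (8B, 8-aligned); 16..18  layer  (2B, 2-aligned); 18..19  format  (1B, 1-aligned); 19..24  -- tail padding (5B); sizeof = 24, alignof = 8
0..4  m9  (4B, 4-aligned)
4..8  -- padding (4B)
8..16  c  (8B, 8-aligned)
16..17  m0  (1B, 1-aligned)
17..20  -- padding (3B)
20..24  a  (4B, 4-aligned)
24..32  m16  (8B, 8-aligned)
32..40  m18  (8B, 8-aligned)
40..64  m13  (24B, 8-aligned)
within Header: format at 18
40 + 18 = 58

58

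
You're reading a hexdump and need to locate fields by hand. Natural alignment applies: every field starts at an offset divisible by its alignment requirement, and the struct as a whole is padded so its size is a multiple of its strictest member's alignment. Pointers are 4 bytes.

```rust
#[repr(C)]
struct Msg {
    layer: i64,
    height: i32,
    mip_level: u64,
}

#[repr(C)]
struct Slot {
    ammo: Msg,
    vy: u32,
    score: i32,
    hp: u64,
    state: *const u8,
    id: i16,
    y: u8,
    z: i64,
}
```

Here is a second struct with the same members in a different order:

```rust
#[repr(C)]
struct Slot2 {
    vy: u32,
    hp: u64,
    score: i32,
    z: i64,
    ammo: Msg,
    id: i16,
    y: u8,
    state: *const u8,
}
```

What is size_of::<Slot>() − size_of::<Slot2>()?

Msg: layer at 0 (size 8, align 8) → ends 8; height at 8 (size 4, align 4) → ends 12; pad 4 to align 8 for mip_level; mip_level at 16 (size 8, align 8) → ends 24; total 24 bytes, alignment 8
ammo at 0 (size 24, align 8) → ends 24
vy at 24 (size 4, align 4) → ends 28
score at 28 (size 4, align 4) → ends 32
hp at 32 (size 8, align 8) → ends 40
state at 40 (size 4, align 4) → ends 44
id at 44 (size 2, align 2) → ends 46
y at 46 (size 1, align 1) → ends 47
pad 1 to align 8 for z
z at 48 (size 8, align 8) → ends 56
total 56 bytes, alignment 8
— Slot2 —
vy at 0 (size 4, align 4) → ends 4
pad 4 to align 8 for hp
hp at 8 (size 8, align 8) → ends 16
score at 16 (size 4, align 4) → ends 20
pad 4 to align 8 for z
z at 24 (size 8, align 8) → ends 32
ammo at 32 (size 24, align 8) → ends 56
id at 56 (size 2, align 2) → ends 58
y at 58 (size 1, align 1) → ends 59
pad 1 to align 4 for state
state at 60 (size 4, align 4) → ends 64
total 64 bytes, alignment 8
56 − 64 = -8

-8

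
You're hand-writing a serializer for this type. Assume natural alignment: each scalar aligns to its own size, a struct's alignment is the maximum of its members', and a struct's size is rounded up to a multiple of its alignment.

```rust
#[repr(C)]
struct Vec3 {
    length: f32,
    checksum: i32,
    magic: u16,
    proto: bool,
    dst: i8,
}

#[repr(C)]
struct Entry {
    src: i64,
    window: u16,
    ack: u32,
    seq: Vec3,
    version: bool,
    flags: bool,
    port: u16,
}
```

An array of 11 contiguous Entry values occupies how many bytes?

352

Vec3: 0..4  length  (4B, 4-aligned); 4..8  checksum  (4B, 4-aligned); 8..10  magic  (2B, 2-aligned); 10..11  proto  (1B, 1-aligned); 11..12  dst  (1B, 1-aligned); sizeof = 12, alignof = 4
0..8  src  (8B, 8-aligned)
8..10  window  (2B, 2-aligned)
10..12  -- padding (2B)
12..16  ack  (4B, 4-aligned)
16..28  seq  (12B, 4-aligned)
28..29  version  (1B, 1-aligned)
29..30  flags  (1B, 1-aligned)
30..32  port  (2B, 2-aligned)
sizeof = 32, alignof = 8
array of 11: 11 × 32 = 352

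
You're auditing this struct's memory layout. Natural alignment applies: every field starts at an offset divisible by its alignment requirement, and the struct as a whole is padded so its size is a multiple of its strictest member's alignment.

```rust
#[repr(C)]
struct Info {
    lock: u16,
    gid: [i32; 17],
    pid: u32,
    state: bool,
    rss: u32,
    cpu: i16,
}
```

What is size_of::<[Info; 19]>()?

1672

@0: lock [2B, align 2] → 2
+2 pad (align 4)
@4: gid [68B, align 4] → 72
@72: pid [4B, align 4] → 76
@76: state [1B, align 1] → 77
+3 pad (align 4)
@80: rss [4B, align 4] → 84
@84: cpu [2B, align 2] → 86
+2 tail pad (align 4)
size 88, align 4
array of 19: 19 × 88 = 1672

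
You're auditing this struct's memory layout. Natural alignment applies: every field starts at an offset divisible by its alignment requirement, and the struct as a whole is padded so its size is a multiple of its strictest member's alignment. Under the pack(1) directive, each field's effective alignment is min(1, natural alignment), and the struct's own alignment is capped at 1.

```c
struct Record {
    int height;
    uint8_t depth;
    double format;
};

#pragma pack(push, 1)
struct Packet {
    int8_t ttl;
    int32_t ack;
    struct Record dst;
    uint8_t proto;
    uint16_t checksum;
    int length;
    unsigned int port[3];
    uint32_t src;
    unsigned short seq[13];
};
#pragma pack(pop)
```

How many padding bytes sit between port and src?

0

Record: 0..4  height  (4B, 4-aligned); 4..5  depth  (1B, 1-aligned); 5..8  -- padding (3B); 8..16  format  (8B, 8-aligned); sizeof = 16, alignof = 8
0..1  ttl  (1B, 1-aligned)
1..5  ack  (4B, 1-aligned)
5..21  dst  (16B, 1-aligned)
21..22  proto  (1B, 1-aligned)
22..24  checksum  (2B, 1-aligned)
24..28  length  (4B, 1-aligned)
28..40  port  (12B, 1-aligned)
40..44  src  (4B, 1-aligned)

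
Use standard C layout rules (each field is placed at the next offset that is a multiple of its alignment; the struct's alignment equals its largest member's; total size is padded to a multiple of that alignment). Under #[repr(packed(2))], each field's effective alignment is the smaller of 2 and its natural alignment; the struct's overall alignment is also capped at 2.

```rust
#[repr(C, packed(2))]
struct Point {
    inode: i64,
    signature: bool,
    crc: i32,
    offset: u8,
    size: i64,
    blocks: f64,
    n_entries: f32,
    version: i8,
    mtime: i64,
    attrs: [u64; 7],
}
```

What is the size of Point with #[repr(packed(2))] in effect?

inode at 0 (size 8, align 2) → ends 8
signature at 8 (size 1, align 1) → ends 9
pad 1 to align 2 for crc
crc at 10 (size 4, align 2) → ends 14
offset at 14 (size 1, align 1) → ends 15
pad 1 to align 2 for size
size at 16 (size 8, align 2) → ends 24
blocks at 24 (size 8, align 2) → ends 32
n_entries at 32 (size 4, align 2) → ends 36
version at 36 (size 1, align 1) → ends 37
pad 1 to align 2 for mtime
mtime at 38 (size 8, align 2) → ends 46
attrs at 46 (size 56, align 2) → ends 102
total 102 bytes, alignment 2

102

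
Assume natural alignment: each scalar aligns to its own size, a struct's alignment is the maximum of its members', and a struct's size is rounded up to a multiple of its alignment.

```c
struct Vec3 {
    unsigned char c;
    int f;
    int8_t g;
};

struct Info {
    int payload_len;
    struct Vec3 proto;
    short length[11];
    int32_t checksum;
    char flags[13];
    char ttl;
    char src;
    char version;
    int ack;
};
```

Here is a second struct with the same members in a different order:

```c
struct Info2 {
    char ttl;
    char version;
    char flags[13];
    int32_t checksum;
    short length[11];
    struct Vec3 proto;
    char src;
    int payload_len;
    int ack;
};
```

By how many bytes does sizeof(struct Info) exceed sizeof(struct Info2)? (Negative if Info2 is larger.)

-4

Vec3: c at 0 (size 1, align 1) → ends 1; pad 3 to align 4 for f; f at 4 (size 4, align 4) → ends 8; g at 8 (size 1, align 1) → ends 9; tail pad 3 to reach multiple of 4; total 12 bytes, alignment 4
payload_len at 0 (size 4, align 4) → ends 4
proto at 4 (size 12, align 4) → ends 16
length at 16 (size 22, align 2) → ends 38
pad 2 to align 4 for checksum
checksum at 40 (size 4, align 4) → ends 44
flags at 44 (size 13, align 1) → ends 57
ttl at 57 (size 1, align 1) → ends 58
src at 58 (size 1, align 1) → ends 59
version at 59 (size 1, align 1) → ends 60
ack at 60 (size 4, align 4) → ends 64
total 64 bytes, alignment 4
— Info2 —
ttl at 0 (size 1, align 1) → ends 1
version at 1 (size 1, align 1) → ends 2
flags at 2 (size 13, align 1) → ends 15
pad 1 to align 4 for checksum
checksum at 16 (size 4, align 4) → ends 20
length at 20 (size 22, align 2) → ends 42
pad 2 to align 4 for proto
proto at 44 (size 12, align 4) → ends 56
src at 56 (size 1, align 1) → ends 57
pad 3 to align 4 for payload_len
payload_len at 60 (size 4, align 4) → ends 64
ack at 64 (size 4, align 4) → ends 68
total 68 bytes, alignment 4
64 − 68 = -4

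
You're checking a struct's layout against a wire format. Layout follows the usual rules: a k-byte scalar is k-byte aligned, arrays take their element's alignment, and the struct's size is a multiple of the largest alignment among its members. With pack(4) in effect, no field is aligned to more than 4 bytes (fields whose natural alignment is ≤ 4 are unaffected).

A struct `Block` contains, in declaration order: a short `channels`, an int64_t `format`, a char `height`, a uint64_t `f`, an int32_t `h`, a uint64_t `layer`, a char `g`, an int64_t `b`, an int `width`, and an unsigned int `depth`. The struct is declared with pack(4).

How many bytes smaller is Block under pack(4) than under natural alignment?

16

natural layout:
  0..2  channels  (2B, 2-aligned)
  2..8  -- padding (6B)
  8..16  format  (8B, 8-aligned)
  16..17  height  (1B, 1-aligned)
  17..24  -- padding (7B)
  24..32  f  (8B, 8-aligned)
  32..36  h  (4B, 4-aligned)
  36..40  -- padding (4B)
  40..48  layer  (8B, 8-aligned)
  48..49  g  (1B, 1-aligned)
  49..56  -- padding (7B)
  56..64  b  (8B, 8-aligned)
  64..68  width  (4B, 4-aligned)
  68..72  depth  (4B, 4-aligned)
  sizeof = 72, alignof = 8
packed(4) layout:
  0..2  channels  (2B, 2-aligned)
  2..4  -- padding (2B)
  4..12  format  (8B, 4-aligned)
  12..13  height  (1B, 1-aligned)
  13..16  -- padding (3B)
  16..24  f  (8B, 4-aligned)
  24..28  h  (4B, 4-aligned)
  28..36  layer  (8B, 4-aligned)
  36..37  g  (1B, 1-aligned)
  37..40  -- padding (3B)
  40..48  b  (8B, 4-aligned)
  48..52  width  (4B, 4-aligned)
  52..56  depth  (4B, 4-aligned)
  sizeof = 56, alignof = 4
72 − 56 = 16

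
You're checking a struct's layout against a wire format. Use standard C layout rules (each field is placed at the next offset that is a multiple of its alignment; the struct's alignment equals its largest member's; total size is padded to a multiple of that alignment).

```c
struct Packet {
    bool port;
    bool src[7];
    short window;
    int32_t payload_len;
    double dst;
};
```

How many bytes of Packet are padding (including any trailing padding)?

port at 0 (size 1, align 1) → ends 1
src at 1 (size 7, align 1) → ends 8
window at 8 (size 2, align 2) → ends 10
pad 2 to align 4 for payload_len
payload_len at 12 (size 4, align 4) → ends 16
dst at 16 (size 8, align 8) → ends 24
total 24 bytes, alignment 8
data bytes 22, size 24 → padding 2

2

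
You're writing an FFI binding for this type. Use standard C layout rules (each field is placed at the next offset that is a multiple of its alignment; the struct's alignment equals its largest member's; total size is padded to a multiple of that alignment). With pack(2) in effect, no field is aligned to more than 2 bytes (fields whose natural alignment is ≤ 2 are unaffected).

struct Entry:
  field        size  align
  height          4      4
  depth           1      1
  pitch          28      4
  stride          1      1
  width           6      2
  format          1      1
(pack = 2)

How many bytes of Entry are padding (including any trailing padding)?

@0: height [4B, align 2] → 4
@4: depth [1B, align 1] → 5
+1 pad (align 2)
@6: pitch [28B, align 2] → 34
@34: stride [1B, align 1] → 35
+1 pad (align 2)
@36: width [6B, align 2] → 42
@42: format [1B, align 1] → 43
+1 tail pad (align 2)
size 44, align 2
data bytes 41, size 44 → padding 3

3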